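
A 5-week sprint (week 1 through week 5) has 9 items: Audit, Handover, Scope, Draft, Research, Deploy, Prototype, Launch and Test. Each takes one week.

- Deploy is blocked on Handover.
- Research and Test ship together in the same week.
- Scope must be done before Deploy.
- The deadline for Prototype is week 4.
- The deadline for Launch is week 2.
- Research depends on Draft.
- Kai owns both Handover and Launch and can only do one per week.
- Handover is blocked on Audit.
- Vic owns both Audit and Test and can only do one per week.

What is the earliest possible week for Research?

Precedence pushes Research to at least week 2.
Research at week 2 is achievable: Research=week 2, Test=week 2, Audit=week 1, Prototype=week 1, Draft=week 1, Scope=week 1, Handover=week 2, Launch=week 1, Deploy=week 3.

week 2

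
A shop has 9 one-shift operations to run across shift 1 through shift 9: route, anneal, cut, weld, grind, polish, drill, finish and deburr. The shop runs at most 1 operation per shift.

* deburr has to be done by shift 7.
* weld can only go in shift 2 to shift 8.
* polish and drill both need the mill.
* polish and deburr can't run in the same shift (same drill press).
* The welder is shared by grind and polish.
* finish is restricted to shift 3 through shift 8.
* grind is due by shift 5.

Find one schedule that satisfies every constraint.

anneal -> shift 6; polish -> shift 8; drill -> shift 9; cut -> shift 7; weld -> shift 2; deburr -> shift 4; finish -> shift 3; route -> shift 5; grind -> shift 1

Checking: polish(shift 8) != drill(shift 9); polish(shift 8) != deburr(shift 4); grind(shift 1) != polish(shift 8); finish=shift 3 in [shift 3,shift 8]; grind=shift 1 in [shift 1,shift 5]; weld=shift 2 in [shift 2,shift 8]; deburr=shift 4 in [shift 1,shift 7]; max 1 per shift (cap 1).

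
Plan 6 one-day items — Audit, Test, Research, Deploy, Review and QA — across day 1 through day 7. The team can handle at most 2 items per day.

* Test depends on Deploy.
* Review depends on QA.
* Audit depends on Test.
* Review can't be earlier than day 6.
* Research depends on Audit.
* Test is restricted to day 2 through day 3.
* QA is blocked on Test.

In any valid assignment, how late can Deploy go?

day 2

Downstream work caps Deploy at day 2.
Deploy at day 2 is achievable: QA -> day 4, Review -> day 6, Test -> day 3, Deploy -> day 2, Research -> day 5, Audit -> day 4.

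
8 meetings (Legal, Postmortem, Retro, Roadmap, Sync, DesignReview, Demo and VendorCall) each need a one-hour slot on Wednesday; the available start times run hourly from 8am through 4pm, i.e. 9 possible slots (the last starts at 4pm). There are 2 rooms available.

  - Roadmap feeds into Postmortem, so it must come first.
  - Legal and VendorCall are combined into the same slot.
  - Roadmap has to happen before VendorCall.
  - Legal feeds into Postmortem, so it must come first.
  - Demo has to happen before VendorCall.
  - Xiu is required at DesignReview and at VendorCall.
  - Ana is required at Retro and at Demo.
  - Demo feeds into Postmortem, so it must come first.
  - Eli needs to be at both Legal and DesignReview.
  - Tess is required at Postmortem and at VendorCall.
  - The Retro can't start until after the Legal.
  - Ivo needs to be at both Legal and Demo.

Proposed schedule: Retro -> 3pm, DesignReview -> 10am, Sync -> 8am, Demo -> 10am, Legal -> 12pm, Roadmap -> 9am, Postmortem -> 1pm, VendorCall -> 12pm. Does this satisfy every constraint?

Tess is required at Postmortem and at VendorCall — holds.
Eli needs to be at both Legal and DesignReview — holds.
Ivo needs to be at both Legal and Demo — holds.
Legal and VendorCall are combined into the same slot — holds.
Legal feeds into Postmortem, so it must come first — holds.
Ana is required at Retro and at Demo — holds.
There are 2 rooms available — holds.
Demo has to happen before VendorCall — holds.
Roadmap feeds into Postmortem, so it must come first — holds.
Xiu is required at DesignReview and at VendorCall — holds.
The Retro can't start until after the Legal — holds.
Demo feeds into Postmortem, so it must come first — holds.
Roadmap has to happen before VendorCall — holds.

Yes, all constraints hold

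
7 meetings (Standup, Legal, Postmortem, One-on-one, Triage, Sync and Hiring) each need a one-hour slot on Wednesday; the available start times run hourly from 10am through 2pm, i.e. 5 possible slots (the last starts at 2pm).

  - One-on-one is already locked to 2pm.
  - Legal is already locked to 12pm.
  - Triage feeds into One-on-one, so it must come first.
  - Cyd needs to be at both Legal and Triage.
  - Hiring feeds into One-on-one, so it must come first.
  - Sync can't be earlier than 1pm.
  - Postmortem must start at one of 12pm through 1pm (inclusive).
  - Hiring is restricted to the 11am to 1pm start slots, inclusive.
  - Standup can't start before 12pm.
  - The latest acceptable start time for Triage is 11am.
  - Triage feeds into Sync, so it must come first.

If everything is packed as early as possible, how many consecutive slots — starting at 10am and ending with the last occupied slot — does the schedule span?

5 slots

The precedence chain requires at least 2 distinct slots.
One-on-one can't be placed before 2pm — that is slot 5 counting from 10am — so the schedule must run through at least 5 slots.
5 works (last occupied slot: 2pm): for example Triage -> 10am, Postmortem -> 12pm, One-on-one -> 2pm, Legal -> 12pm, Standup -> 12pm, Hiring -> 11am, Sync -> 1pm.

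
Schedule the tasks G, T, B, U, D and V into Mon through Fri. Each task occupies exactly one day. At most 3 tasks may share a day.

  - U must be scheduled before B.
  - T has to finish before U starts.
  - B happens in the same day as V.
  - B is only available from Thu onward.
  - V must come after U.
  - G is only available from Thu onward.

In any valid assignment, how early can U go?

Tue

Precedence pushes U to at least Tue; downstream work caps U at Thu.
U at Tue is achievable: G=Thu; U=Tue; V=Thu; B=Thu; D=Mon; T=Mon.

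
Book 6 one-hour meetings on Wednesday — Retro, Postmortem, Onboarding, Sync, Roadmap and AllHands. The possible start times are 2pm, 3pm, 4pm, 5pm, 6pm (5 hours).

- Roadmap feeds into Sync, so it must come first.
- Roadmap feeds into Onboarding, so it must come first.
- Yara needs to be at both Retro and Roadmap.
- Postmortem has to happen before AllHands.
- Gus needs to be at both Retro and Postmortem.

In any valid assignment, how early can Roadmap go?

2pm

Downstream work caps Roadmap at 5pm.
Roadmap at 2pm is achievable: Postmortem in 2pm, Onboarding in 3pm, Retro in 3pm, AllHands in 3pm, Roadmap in 2pm, Sync in 3pm.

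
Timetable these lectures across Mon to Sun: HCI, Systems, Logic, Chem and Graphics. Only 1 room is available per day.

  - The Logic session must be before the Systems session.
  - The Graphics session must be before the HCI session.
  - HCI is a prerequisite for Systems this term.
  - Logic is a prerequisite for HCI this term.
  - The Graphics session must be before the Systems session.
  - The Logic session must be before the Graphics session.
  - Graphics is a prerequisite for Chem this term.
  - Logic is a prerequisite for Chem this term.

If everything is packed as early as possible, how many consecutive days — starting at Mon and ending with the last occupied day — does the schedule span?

5

The precedence chain requires at least 4 distinct days.
With at most 1 per day and 5 lectures, at least 5 days are needed.
5 works (last occupied day: Fri): for example Systems=Thu, HCI=Wed, Graphics=Tue, Chem=Fri, Logic=Mon.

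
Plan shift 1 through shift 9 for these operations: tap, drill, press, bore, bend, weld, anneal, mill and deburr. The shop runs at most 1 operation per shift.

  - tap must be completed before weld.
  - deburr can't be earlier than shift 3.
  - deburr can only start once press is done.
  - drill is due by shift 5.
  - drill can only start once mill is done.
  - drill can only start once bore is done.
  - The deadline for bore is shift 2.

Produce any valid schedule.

tap in shift 6; deburr in shift 5; bend in shift 8; weld in shift 7; drill in shift 3; anneal in shift 9; mill in shift 2; bore in shift 1; press in shift 4

Checking: tap(shift 6) before weld(shift 7); press(shift 4) before deburr(shift 5); mill(shift 2) before drill(shift 3); bore(shift 1) before drill(shift 3); drill=shift 3 in [shift 1,shift 5]; deburr=shift 5 in [shift 3,shift 9]; bore=shift 1 in [shift 1,shift 2]; max 1 per shift (cap 1).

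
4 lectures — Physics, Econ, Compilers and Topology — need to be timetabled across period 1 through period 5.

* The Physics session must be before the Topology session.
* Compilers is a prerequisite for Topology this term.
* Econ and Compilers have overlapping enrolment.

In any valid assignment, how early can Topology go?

period 2

Precedence pushes Topology to at least period 2.
Topology at period 2 is achievable: Econ=period 2, Compilers=period 1, Physics=period 1, Topology=period 2.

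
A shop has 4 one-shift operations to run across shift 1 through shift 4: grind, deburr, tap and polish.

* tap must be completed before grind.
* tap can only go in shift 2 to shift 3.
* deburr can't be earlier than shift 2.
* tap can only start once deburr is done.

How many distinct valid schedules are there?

Enumerating: tap -> shift 3; deburr -> shift 2; grind -> shift 4; polish -> shift 1 | polish=shift 2; grind=shift 4; deburr=shift 2; tap=shift 3 | deburr=shift 2, polish=shift 3, grind=shift 4, tap=shift 3 | polish=shift 4, deburr=shift 2, tap=shift 3, grind=shift 4.

4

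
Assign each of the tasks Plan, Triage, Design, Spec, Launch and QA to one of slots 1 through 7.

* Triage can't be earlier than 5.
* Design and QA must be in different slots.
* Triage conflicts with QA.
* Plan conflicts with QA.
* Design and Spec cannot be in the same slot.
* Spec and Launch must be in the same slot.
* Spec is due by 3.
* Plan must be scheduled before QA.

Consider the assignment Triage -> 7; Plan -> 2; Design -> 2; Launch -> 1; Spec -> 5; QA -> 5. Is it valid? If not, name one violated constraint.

No — it violates: Spec is due by 3

Design and Spec cannot be in the same slot — holds.
Design and QA must be in different slots — holds.
Spec is due by 3 — violated.
Plan conflicts with QA — holds.
Triage can't be earlier than 5 — holds.
Triage conflicts with QA — holds.
Plan must be scheduled before QA — holds.
Spec and Launch must be in the same slot — violated.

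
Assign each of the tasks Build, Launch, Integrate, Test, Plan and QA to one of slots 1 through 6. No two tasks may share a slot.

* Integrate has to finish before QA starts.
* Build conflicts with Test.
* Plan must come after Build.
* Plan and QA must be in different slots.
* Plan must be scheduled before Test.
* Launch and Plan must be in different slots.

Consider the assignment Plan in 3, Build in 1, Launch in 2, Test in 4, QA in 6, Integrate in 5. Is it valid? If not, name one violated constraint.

Yes, all constraints hold

No two tasks may share a slot — holds.
Plan must be scheduled before Test — holds.
Launch and Plan must be in different slots — holds.
Integrate has to finish before QA starts — holds.
Plan must come after Build — holds.
Plan and QA must be in different slots — holds.
Build conflicts with Test — holds.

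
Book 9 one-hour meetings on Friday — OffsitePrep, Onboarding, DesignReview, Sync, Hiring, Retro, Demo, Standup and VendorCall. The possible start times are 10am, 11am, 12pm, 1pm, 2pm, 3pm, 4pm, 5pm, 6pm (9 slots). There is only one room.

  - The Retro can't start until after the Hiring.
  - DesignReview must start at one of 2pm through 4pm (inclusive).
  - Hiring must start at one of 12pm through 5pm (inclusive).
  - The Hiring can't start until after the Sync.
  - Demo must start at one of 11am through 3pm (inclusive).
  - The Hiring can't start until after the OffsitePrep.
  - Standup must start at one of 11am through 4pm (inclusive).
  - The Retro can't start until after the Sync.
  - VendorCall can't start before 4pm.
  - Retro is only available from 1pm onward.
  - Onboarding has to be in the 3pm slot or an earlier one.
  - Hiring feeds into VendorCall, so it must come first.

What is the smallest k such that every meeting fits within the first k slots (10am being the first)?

The precedence chain requires at least 3 distinct slots.
With at most 1 per slot and 9 meetings, at least 9 slots are needed.
VendorCall can't be placed before 4pm — that is slot 7 counting from 10am — so the schedule must run through at least 7 slots.
9 works (last occupied slot: 6pm): for example Demo=11am; Hiring=1pm; DesignReview=2pm; Retro=6pm; Sync=10am; VendorCall=5pm; Standup=4pm; Onboarding=3pm; OffsitePrep=12pm.

9 slots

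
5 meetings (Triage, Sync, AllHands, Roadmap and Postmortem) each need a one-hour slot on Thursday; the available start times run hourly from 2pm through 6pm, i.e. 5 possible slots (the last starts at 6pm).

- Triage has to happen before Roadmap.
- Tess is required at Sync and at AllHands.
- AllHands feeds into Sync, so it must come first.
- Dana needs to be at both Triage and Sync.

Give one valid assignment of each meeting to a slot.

Roadmap -> 3pm; Postmortem -> 2pm; Sync -> 3pm; Triage -> 2pm; AllHands -> 2pm

Checking: AllHands(2pm) before Sync(3pm); Triage(2pm) before Roadmap(3pm); Sync(3pm) != AllHands(2pm); Triage(2pm) != Sync(3pm).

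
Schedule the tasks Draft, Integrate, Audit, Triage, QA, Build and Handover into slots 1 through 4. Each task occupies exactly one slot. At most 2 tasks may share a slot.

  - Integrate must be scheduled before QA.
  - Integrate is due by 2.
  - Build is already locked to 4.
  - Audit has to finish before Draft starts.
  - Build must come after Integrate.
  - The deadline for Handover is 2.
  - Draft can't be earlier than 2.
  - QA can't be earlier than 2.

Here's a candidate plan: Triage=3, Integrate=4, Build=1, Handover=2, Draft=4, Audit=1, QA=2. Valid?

No — it violates: Build must come after Integrate

Build is already locked to 4 — violated.
QA can't be earlier than 2 — holds.
Draft can't be earlier than 2 — holds.
Audit has to finish before Draft starts — holds.
The deadline for Handover is 2 — holds.
Integrate must be scheduled before QA — violated.
Build must come after Integrate — violated.
Integrate is due by 2 — violated.
At most 2 tasks may share a slot — holds.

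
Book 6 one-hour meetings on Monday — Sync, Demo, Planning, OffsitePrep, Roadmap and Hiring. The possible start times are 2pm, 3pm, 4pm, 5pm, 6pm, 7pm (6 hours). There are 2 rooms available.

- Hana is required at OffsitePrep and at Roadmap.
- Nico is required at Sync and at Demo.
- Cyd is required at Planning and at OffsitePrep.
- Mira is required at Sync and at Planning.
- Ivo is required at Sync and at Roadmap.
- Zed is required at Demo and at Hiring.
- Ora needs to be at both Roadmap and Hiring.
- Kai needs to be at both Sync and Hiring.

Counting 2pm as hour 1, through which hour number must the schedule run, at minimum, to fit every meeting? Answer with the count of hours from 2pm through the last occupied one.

3 hours

With at most 2 per hour and 6 meetings, at least 3 hours are needed.
3 works (last occupied hour: 4pm): for example Roadmap in 3pm; Sync in 2pm; Planning in 4pm; Demo in 3pm; Hiring in 4pm; OffsitePrep in 2pm.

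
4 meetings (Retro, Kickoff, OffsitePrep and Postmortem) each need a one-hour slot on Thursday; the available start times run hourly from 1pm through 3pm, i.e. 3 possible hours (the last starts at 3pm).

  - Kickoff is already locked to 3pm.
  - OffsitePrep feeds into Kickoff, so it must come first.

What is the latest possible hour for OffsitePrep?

2pm

Downstream work caps OffsitePrep at 2pm.
OffsitePrep at 2pm is achievable: Kickoff -> 3pm, Retro -> 1pm, OffsitePrep -> 2pm, Postmortem -> 1pm.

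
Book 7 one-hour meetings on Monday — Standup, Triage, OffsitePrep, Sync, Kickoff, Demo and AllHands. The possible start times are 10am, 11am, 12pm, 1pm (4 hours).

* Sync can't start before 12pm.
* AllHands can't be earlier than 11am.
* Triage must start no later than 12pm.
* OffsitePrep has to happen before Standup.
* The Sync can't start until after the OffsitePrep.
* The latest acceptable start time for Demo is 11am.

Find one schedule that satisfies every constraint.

OffsitePrep in 10am, Sync in 12pm, AllHands in 11am, Demo in 10am, Standup in 11am, Triage in 10am, Kickoff in 10am

Checking: OffsitePrep(10am) before Sync(12pm); OffsitePrep(10am) before Standup(11am); Demo=10am in [10am,11am]; AllHands=11am in [11am,1pm]; Sync=12pm in [12pm,1pm]; Triage=10am in [10am,12pm].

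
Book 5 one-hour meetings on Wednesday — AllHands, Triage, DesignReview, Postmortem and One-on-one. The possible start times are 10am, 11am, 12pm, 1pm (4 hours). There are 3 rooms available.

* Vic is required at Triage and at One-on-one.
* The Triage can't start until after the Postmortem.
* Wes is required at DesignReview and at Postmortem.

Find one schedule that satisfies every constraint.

One-on-one in 10am; DesignReview in 11am; Postmortem in 10am; Triage in 11am; AllHands in 10am

Checking: Postmortem(10am) before Triage(11am); DesignReview(11am) != Postmortem(10am); Triage(11am) != One-on-one(10am); max 3 per hour (cap 3).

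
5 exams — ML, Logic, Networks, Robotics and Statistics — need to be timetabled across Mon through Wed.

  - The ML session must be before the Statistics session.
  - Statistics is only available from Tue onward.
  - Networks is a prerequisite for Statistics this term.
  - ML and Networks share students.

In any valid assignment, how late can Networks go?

Tue

Downstream work caps Networks at Tue.
Networks at Tue is achievable: Networks in Tue, Statistics in Wed, Robotics in Mon, ML in Mon, Logic in Mon.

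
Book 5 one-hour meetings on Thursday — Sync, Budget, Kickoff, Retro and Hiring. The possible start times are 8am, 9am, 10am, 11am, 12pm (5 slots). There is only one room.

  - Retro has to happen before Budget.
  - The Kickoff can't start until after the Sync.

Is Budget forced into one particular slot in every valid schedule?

Budget can be 9am (e.g. Kickoff=11am; Budget=9am; Retro=8am; Hiring=12pm; Sync=10am) or 10am (e.g. Hiring=12pm; Sync=8am; Retro=9am; Budget=10am; Kickoff=11am).

No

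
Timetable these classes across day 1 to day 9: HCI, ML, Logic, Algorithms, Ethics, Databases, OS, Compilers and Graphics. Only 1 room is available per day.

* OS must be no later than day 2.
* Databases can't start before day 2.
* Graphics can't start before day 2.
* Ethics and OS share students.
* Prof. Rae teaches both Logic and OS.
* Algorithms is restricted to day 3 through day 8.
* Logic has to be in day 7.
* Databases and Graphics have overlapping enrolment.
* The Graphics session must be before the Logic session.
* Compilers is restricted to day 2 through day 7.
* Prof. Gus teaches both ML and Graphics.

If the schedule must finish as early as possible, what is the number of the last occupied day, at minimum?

The precedence chain requires at least 2 distinct days.
With at most 1 per day and 9 classes, at least 9 days are needed.
Logic can't be placed before day 7, so the schedule must run through at least day 7.
9 works (last occupied day: day 9): for example Ethics=day 9; Compilers=day 2; HCI=day 6; OS=day 1; Graphics=day 4; ML=day 8; Databases=day 5; Algorithms=day 3; Logic=day 7.

9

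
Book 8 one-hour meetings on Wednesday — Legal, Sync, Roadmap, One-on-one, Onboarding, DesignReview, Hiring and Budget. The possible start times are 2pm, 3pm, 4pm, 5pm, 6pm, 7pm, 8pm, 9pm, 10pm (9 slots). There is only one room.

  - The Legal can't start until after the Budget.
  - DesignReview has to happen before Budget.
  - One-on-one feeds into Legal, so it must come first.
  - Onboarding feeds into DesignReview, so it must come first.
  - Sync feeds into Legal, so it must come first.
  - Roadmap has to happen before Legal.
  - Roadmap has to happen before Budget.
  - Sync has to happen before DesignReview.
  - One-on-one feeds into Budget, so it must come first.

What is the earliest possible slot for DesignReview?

Precedence pushes DesignReview to at least 3pm; downstream work caps DesignReview at 8pm.
DesignReview at 4pm is achievable: One-on-one=6pm, Hiring=9pm, Sync=2pm, Roadmap=5pm, Onboarding=3pm, DesignReview=4pm, Legal=8pm, Budget=7pm.
Nothing earlier works — the capacity limit rule out every slot before 4pm.

4pm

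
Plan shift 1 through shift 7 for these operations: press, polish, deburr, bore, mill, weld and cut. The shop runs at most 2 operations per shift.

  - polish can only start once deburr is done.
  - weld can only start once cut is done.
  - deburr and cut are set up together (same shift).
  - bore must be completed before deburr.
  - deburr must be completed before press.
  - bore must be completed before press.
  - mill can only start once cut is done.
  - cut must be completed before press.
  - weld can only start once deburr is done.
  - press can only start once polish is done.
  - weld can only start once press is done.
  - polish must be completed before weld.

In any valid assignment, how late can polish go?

shift 5

Precedence pushes polish to at least shift 3; downstream work caps polish at shift 5.
polish at shift 5 is achievable: deburr in shift 2; press in shift 6; mill in shift 3; bore in shift 1; cut in shift 2; weld in shift 7; polish in shift 5.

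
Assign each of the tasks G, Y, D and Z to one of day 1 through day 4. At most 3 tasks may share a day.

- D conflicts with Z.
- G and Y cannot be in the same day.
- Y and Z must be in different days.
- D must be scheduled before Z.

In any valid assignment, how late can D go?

Downstream work caps D at day 3.
D at day 3 is achievable: D -> day 3, Z -> day 4, Y -> day 2, G -> day 1.

day 3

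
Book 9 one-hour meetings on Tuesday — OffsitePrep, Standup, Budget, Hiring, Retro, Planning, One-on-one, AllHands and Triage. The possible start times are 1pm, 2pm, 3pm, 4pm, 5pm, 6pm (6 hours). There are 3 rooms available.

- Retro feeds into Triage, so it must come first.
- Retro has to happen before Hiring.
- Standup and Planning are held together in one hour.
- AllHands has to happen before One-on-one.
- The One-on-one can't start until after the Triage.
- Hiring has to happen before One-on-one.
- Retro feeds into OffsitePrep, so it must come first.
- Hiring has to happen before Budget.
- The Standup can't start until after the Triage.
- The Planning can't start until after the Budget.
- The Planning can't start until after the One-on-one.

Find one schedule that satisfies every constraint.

AllHands -> 1pm; Standup -> 4pm; Budget -> 3pm; Retro -> 1pm; Hiring -> 2pm; Triage -> 2pm; OffsitePrep -> 2pm; Planning -> 4pm; One-on-one -> 3pm

Checking: Triage(2pm) before One-on-one(3pm); Retro(1pm) before OffsitePrep(2pm); Retro(1pm) before Hiring(2pm); AllHands(1pm) before One-on-one(3pm); One-on-one(3pm) before Planning(4pm); Triage(2pm) before Standup(4pm); Hiring(2pm) before One-on-one(3pm); Retro(1pm) before Triage(2pm); Budget(3pm) before Planning(4pm); Hiring(2pm) before Budget(3pm); Standup = Planning = 4pm; max 3 per hour (cap 3).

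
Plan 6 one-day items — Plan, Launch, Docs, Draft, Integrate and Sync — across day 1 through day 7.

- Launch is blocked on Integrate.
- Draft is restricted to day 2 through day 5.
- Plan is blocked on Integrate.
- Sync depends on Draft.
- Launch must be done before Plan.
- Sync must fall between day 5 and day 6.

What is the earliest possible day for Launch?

Precedence pushes Launch to at least day 2; downstream work caps Launch at day 6.
Launch at day 2 is achievable: Integrate -> day 1; Sync -> day 5; Docs -> day 1; Launch -> day 2; Draft -> day 2; Plan -> day 3.

day 2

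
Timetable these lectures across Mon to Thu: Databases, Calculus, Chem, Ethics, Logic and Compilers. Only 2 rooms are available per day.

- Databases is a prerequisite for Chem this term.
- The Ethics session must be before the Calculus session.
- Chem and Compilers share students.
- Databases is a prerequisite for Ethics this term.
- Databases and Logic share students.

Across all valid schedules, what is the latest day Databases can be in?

Downstream work caps Databases at Tue.
Databases at Tue is achievable: Calculus -> Thu, Databases -> Tue, Compilers -> Mon, Logic -> Mon, Ethics -> Wed, Chem -> Wed.

Tue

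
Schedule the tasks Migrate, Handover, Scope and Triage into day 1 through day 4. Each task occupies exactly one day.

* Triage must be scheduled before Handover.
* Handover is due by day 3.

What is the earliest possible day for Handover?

day 2

Precedence pushes Handover to at least day 2; Handover's own window allows nothing later than day 3.
Handover at day 2 is achievable: Migrate=day 1, Scope=day 1, Triage=day 1, Handover=day 2.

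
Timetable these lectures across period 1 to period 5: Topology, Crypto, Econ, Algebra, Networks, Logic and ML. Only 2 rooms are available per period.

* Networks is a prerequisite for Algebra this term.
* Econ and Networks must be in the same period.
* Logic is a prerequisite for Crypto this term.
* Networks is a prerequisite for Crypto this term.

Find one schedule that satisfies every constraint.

Econ in period 1; Algebra in period 2; Crypto in period 3; Networks in period 1; Topology in period 3; Logic in period 2; ML in period 4

Checking: Logic(period 2) before Crypto(period 3); Networks(period 1) before Crypto(period 3); Networks(period 1) before Algebra(period 2); Econ = Networks = period 1; max 2 per period (cap 2).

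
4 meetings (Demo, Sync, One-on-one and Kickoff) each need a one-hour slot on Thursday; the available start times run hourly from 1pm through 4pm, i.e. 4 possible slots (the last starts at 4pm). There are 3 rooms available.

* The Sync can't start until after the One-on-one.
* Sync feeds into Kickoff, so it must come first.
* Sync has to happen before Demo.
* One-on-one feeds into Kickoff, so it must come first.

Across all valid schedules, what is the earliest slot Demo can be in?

Precedence pushes Demo to at least 3pm.
Demo at 3pm is achievable: Kickoff -> 3pm, Sync -> 2pm, One-on-one -> 1pm, Demo -> 3pm.

3pm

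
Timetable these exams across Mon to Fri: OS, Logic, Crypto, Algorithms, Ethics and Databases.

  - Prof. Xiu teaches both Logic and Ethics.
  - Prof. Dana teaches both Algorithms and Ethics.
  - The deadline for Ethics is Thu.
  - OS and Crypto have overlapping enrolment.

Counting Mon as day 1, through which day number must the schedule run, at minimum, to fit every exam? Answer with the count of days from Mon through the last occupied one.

2

Could 1 day be enough, i.e. nothing placed later than Mon? No: Ethics's window within 1 day is {Mon}; Ethics can't share with Logic (Mon) → nothing is left.
So 1 day is not enough.
2 works (last occupied day: Tue): for example Databases=Mon; OS=Mon; Crypto=Tue; Algorithms=Mon; Logic=Mon; Ethics=Tue.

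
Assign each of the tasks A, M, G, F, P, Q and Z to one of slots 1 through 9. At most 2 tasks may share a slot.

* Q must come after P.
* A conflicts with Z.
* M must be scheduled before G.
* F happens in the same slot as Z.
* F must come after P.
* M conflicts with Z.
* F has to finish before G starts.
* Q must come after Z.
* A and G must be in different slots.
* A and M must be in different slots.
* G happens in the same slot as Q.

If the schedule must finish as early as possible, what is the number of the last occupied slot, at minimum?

The precedence chain requires at least 3 distinct slots.
With at most 2 per slot and 7 tasks, at least 4 slots are needed.
4 works (last occupied slot: 4): for example G=3, F=2, Q=3, P=1, Z=2, A=4, M=1.

slot 4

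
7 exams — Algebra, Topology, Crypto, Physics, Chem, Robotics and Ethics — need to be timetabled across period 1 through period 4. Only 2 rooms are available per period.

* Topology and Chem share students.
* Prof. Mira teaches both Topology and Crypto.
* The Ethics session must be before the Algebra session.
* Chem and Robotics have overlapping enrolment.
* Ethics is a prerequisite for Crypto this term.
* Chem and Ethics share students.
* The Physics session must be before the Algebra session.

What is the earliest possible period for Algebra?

period 2

Precedence pushes Algebra to at least period 2.
Algebra at period 2 is achievable: Chem -> period 4, Physics -> period 1, Robotics -> period 3, Ethics -> period 1, Topology -> period 3, Crypto -> period 2, Algebra -> period 2.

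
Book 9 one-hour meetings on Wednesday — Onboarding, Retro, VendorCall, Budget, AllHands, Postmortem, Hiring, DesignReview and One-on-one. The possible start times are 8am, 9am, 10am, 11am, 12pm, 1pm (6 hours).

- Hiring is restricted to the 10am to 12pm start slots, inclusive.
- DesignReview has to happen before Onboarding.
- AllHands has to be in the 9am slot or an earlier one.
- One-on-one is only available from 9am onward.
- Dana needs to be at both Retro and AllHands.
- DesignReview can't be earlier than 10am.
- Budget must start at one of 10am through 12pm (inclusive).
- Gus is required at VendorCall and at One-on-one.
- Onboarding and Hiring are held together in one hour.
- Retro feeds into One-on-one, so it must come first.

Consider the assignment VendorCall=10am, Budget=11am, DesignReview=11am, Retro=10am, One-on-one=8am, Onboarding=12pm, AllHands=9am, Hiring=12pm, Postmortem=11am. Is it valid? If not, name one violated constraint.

One-on-one is only available from 9am onward — violated.
Onboarding and Hiring are held together in one hour — holds.
AllHands has to be in the 9am slot or an earlier one — holds.
Gus is required at VendorCall and at One-on-one — holds.
Retro feeds into One-on-one, so it must come first — violated.
DesignReview can't be earlier than 10am — holds.
Dana needs to be at both Retro and AllHands — holds.
DesignReview has to happen before Onboarding — holds.
Hiring is restricted to the 10am to 12pm start slots, inclusive — holds.
Budget must start at one of 10am through 12pm (inclusive) — holds.

No — it violates: One-on-one is only available from 9am onward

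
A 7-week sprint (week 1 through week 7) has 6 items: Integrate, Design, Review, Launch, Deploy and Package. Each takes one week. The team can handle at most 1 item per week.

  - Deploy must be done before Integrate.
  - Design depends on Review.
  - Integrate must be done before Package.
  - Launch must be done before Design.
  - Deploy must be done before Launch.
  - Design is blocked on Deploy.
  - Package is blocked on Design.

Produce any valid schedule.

Review -> week 3; Launch -> week 2; Integrate -> week 5; Package -> week 6; Deploy -> week 1; Design -> week 4

Checking: Review(week 3) before Design(week 4); Deploy(week 1) before Design(week 4); Deploy(week 1) before Integrate(week 5); Launch(week 2) before Design(week 4); Deploy(week 1) before Launch(week 2); Design(week 4) before Package(week 6); Integrate(week 5) before Package(week 6); max 1 per week (cap 1).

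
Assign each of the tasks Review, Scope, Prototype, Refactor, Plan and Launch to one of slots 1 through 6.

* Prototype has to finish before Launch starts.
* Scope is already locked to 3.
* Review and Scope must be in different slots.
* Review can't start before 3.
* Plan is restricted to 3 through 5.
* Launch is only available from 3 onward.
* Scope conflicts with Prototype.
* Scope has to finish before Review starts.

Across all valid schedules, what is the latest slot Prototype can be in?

Downstream work caps Prototype at 5.
Prototype at 5 is achievable: Refactor=1; Launch=6; Plan=3; Review=4; Scope=3; Prototype=5.

5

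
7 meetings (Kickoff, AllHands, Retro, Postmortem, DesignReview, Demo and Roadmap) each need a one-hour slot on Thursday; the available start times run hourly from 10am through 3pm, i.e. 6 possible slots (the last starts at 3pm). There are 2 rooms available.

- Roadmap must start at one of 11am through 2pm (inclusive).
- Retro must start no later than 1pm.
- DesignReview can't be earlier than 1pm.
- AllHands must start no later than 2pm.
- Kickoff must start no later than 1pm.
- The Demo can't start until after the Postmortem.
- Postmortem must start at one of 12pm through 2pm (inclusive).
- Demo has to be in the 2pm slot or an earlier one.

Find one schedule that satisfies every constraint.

Roadmap -> 11am, Retro -> 10am, Kickoff -> 10am, Postmortem -> 12pm, AllHands -> 11am, DesignReview -> 1pm, Demo -> 1pm

Checking: Postmortem(12pm) before Demo(1pm); Roadmap=11am in [11am,2pm]; Kickoff=10am in [10am,1pm]; Postmortem=12pm in [12pm,2pm]; Demo=1pm in [10am,2pm]; AllHands=11am in [10am,2pm]; DesignReview=1pm in [1pm,3pm]; Retro=10am in [10am,1pm]; max 2 per slot (cap 2).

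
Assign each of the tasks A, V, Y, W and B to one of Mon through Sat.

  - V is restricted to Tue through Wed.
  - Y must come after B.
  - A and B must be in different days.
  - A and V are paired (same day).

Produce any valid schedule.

B in Mon; Y in Tue; V in Tue; A in Tue; W in Mon

Checking: B(Mon) before Y(Tue); A(Tue) != B(Mon); A = V = Tue; V=Tue in [Tue,Wed].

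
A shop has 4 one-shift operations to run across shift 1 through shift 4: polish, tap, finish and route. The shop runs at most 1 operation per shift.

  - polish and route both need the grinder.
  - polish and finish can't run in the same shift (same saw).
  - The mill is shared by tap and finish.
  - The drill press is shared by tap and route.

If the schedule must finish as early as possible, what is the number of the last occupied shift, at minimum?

4

With at most 1 per shift and 4 operations, at least 4 shifts are needed.
4 works (last occupied shift: shift 4): for example finish -> shift 3; tap -> shift 2; route -> shift 4; polish -> shift 1.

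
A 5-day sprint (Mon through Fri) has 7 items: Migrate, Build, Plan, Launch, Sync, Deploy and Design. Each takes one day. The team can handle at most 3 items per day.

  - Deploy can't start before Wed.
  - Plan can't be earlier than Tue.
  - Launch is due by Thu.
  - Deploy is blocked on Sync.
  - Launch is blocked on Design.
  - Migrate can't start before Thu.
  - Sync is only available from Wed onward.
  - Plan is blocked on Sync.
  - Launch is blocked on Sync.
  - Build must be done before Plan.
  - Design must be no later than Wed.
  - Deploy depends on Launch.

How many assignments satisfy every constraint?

42

Splitting on Migrate: it can be Thu (21), Fri (21). Listing each branch's schedules as (Build, Plan, Launch, Sync, Deploy, Design):
Migrate=Thu: (Mon,Thu,Thu,Wed,Fri,Mon) (Mon,Thu,Thu,Wed,Fri,Tue) (Mon,Thu,Thu,Wed,Fri,Wed) (Mon,Fri,Thu,Wed,Fri,Mon) (Mon,Fri,Thu,Wed,Fri,Tue) (Mon,Fri,Thu,Wed,Fri,Wed) (Tue,Thu,Thu,Wed,Fri,Mon) (Tue,Thu,Thu,Wed,Fri,Tue) (Tue,Thu,Thu,Wed,Fri,Wed) (Tue,Fri,Thu,Wed,Fri,Mon) (Tue,Fri,Thu,Wed,Fri,Tue) (Tue,Fri,Thu,Wed,Fri,Wed) (Wed,Thu,Thu,Wed,Fri,Mon) (Wed,Thu,Thu,Wed,Fri,Tue) (Wed,Thu,Thu,Wed,Fri,Wed) (Wed,Fri,Thu,Wed,Fri,Mon) (Wed,Fri,Thu,Wed,Fri,Tue) (Wed,Fri,Thu,Wed,Fri,Wed) (Thu,Fri,Thu,Wed,Fri,Mon) (Thu,Fri,Thu,Wed,Fri,Tue) (Thu,Fri,Thu,Wed,Fri,Wed) — 21.
Migrate=Fri: (Mon,Thu,Thu,Wed,Fri,Mon) (Mon,Thu,Thu,Wed,Fri,Tue) (Mon,Thu,Thu,Wed,Fri,Wed) (Mon,Fri,Thu,Wed,Fri,Mon) (Mon,Fri,Thu,Wed,Fri,Tue) (Mon,Fri,Thu,Wed,Fri,Wed) (Tue,Thu,Thu,Wed,Fri,Mon) (Tue,Thu,Thu,Wed,Fri,Tue) (Tue,Thu,Thu,Wed,Fri,Wed) (Tue,Fri,Thu,Wed,Fri,Mon) (Tue,Fri,Thu,Wed,Fri,Tue) (Tue,Fri,Thu,Wed,Fri,Wed) (Wed,Thu,Thu,Wed,Fri,Mon) (Wed,Thu,Thu,Wed,Fri,Tue) (Wed,Thu,Thu,Wed,Fri,Wed) (Wed,Fri,Thu,Wed,Fri,Mon) (Wed,Fri,Thu,Wed,Fri,Tue) (Wed,Fri,Thu,Wed,Fri,Wed) (Thu,Fri,Thu,Wed,Fri,Mon) (Thu,Fri,Thu,Wed,Fri,Tue) (Thu,Fri,Thu,Wed,Fri,Wed) — 21.
Summing: 21 + 21 = 42.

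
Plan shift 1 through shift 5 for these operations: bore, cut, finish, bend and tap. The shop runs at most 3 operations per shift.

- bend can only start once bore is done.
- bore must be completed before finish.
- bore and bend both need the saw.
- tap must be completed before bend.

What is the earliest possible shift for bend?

shift 2

Precedence pushes bend to at least shift 2.
bend at shift 2 is achievable: bend -> shift 2; bore -> shift 1; finish -> shift 2; tap -> shift 1; cut -> shift 1.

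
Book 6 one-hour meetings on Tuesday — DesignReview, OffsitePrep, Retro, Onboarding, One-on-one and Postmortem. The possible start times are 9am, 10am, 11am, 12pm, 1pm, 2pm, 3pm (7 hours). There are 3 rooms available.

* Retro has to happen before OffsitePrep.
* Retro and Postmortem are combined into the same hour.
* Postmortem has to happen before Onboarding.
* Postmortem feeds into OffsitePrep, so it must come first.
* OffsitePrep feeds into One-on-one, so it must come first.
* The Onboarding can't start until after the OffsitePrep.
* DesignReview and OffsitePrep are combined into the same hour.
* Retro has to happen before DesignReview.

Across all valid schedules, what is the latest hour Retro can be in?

1pm

Downstream work caps Retro at 1pm.
Retro at 1pm is achievable: Onboarding in 3pm, Retro in 1pm, One-on-one in 3pm, DesignReview in 2pm, OffsitePrep in 2pm, Postmortem in 1pm.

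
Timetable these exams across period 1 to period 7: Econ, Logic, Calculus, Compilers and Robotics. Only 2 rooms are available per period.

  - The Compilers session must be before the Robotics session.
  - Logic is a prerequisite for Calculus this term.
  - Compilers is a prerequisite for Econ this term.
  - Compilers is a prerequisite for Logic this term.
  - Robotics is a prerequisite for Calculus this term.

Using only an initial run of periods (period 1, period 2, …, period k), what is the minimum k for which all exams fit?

3 periods

The precedence chain requires at least 3 distinct periods.
With at most 2 per period and 5 exams, at least 3 periods are needed.
3 works (last occupied period: period 3): for example Compilers in period 1, Robotics in period 2, Logic in period 2, Calculus in period 3, Econ in period 3.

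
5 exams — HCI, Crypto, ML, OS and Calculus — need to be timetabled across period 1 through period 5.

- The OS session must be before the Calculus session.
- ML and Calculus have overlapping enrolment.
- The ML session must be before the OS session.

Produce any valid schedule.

OS=period 2; HCI=period 1; Crypto=period 1; ML=period 1; Calculus=period 3

Checking: OS(period 2) before Calculus(period 3); ML(period 1) before OS(period 2); ML(period 1) != Calculus(period 3).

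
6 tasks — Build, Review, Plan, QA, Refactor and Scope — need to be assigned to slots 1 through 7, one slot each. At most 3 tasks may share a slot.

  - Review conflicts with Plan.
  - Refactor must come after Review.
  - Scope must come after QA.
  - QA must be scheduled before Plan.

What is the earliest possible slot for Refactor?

Precedence pushes Refactor to at least 2.
Refactor at 2 is achievable: Scope in 2, QA in 1, Refactor in 2, Plan in 2, Review in 1, Build in 1.

2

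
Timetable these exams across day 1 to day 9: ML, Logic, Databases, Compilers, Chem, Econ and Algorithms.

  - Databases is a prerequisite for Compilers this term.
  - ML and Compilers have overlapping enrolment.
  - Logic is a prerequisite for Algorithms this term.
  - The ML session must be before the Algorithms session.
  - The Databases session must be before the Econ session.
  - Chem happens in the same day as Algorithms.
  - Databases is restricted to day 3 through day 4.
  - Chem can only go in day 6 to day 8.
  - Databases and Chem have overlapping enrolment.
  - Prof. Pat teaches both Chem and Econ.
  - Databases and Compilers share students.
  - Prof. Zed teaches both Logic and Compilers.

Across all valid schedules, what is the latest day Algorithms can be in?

day 8

Algorithms must be in the same day as Chem, which can't be before day 6, so Algorithms is at least day 6; Algorithms must be in the same day as Chem, which can't be after day 8, so Algorithms is at most day 8.
Algorithms at day 8 is achievable: ML=day 1; Databases=day 3; Chem=day 8; Econ=day 4; Logic=day 1; Algorithms=day 8; Compilers=day 4.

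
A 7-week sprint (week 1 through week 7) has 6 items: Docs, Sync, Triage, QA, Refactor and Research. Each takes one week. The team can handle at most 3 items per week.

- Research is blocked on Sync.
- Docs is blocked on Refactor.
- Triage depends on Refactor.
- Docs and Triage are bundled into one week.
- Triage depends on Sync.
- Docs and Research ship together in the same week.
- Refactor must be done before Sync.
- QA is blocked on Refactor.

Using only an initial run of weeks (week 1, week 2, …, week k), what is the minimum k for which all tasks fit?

The precedence chain requires at least 3 distinct weeks.
With at most 3 per week and 6 tasks, at least 2 weeks are needed.
3 works (last occupied week: week 3): for example Research in week 3; Triage in week 3; Sync in week 2; QA in week 2; Docs in week 3; Refactor in week 1.

3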